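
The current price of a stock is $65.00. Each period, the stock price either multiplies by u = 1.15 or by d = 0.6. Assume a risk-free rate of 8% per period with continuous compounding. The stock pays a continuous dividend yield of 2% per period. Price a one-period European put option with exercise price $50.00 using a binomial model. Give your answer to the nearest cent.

$1.63

Per-period risk-free factor R = e^0.08 = 1.0833; dividend-adjusted growth = e^(0.08−0.02) = 1.0618.
Risk-neutral probability p = (1.0618 − 0.6)/(1.15 − 0.6) = 0.4618/0.5500 = 0.8397
Terminal stock prices: S_u = 74.75, S_d = 39
Terminal payoffs (K − S): max(-24.75, 0) = 0, max(11, 0) = 11
Node 0 (S = 65): V_0 = e^(−0.08)·[0.8397·0.0000 + 0.1603·11.0000] = 1.6277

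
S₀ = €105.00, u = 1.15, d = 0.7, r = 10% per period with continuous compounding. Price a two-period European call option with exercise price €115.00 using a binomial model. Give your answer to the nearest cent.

€15.84

Risk-neutral probability p = (e^0.1 − 0.7)/(1.15 − 0.7) = 0.4052/0.4500 = 0.9004
Terminal stock prices: S_uu = 138.9, S_ud = 84.52, S_dd = 51.45
Terminal payoffs (S − K): max(23.86, 0) = 23.86, max(-30.48, 0) = 0, max(-63.55, 0) = 0
Node u (S = 120.7): V_u = e^(−0.1)·[0.9004·23.8625 + 0.0996·0.0000] = 19.4407
Node d (S = 73.5): V_d = e^(−0.1)·[0.9004·0.0000 + 0.0996·0.0000] = 0.0000
Node 0 (S = 105): V_0 = e^(−0.1)·[0.9004·19.4407 + 0.0996·0.0000] = 15.8383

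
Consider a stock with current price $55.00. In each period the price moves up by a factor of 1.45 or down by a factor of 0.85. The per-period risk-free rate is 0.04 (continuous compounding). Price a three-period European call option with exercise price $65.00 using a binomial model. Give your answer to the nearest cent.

$9.04

Risk-neutral probability p = (e^0.04 − 0.85)/(1.45 − 0.85) = 0.1908/0.6000 = 0.3180
Terminal stock prices: S_uuu = 167.7, S_uud = 98.29, S_udd = 57.62, S_ddd = 33.78
Terminal payoffs (S − K): max(102.7, 0) = 102.7, max(33.29, 0) = 33.29, max(-7.381, 0) = 0, max(-31.22, 0) = 0
Node uu (S = 115.6): V_uu = e^(−0.04)·[0.3180·102.6744 + 0.6820·33.2919] = 53.1862
Node ud (S = 67.79): V_ud = e^(−0.04)·[0.3180·33.2919 + 0.6820·0.0000] = 10.1723
Node dd (S = 39.74): V_dd = e^(−0.04)·[0.3180·0.0000 + 0.6820·0.0000] = 0.0000
Node u (S = 79.75): V_u = e^(−0.04)·[0.3180·53.1862 + 0.6820·10.1723] = 22.9162
Node d (S = 46.75): V_d = e^(−0.04)·[0.3180·10.1723 + 0.6820·0.0000] = 3.1081
Node 0 (S = 55): V_0 = e^(−0.04)·[0.3180·22.9162 + 0.6820·3.1081] = 9.0386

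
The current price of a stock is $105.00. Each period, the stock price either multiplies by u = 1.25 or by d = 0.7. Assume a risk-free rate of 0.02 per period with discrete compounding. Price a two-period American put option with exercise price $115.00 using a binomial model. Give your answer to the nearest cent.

Risk-neutral probability p = (1 + 0.02 − 0.7)/(1.25 − 0.7) = 0.3200/0.5500 = 0.5818
Terminal stock prices: S_uu = 164.1, S_ud = 91.88, S_dd = 51.45
Terminal payoffs (K − S): max(-49.06, 0) = 0, max(23.12, 0) = 23.12, max(63.55, 0) = 63.55
Node u (S = 131.2): continuation = 1/1.02·[0.5818·0.0000 + 0.4182·23.1250] = 9.4808; exercise value = 0.0000 ≤ continuation, so V_u = 9.4808
Node d (S = 73.5): continuation = 1/1.02·[0.5818·23.1250 + 0.4182·63.5500] = 39.2451; exercise value = 41.5000 > continuation, so V_d = 41.5000 (exercise)
Node 0 (S = 105): continuation = 1/1.02·[0.5818·9.4808 + 0.4182·41.5000] = 22.4222; exercise value = 10.0000 ≤ continuation, so V_0 = 22.4222

$22.42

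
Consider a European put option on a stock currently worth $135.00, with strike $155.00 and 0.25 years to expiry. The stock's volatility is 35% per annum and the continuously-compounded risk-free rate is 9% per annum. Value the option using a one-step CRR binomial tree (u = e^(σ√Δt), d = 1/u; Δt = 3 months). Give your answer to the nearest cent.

CRR parameters: u = e^(σ√Δt) = e^(0.35·√0.25) = 1.1912, d = 1/u = 0.8395
Per-period rate: rΔt = 0.09·0.25 = 0.0225, so R = e^0.0225 = 1.0228
Risk-neutral probability p = (e^0.0225 − 0.8395)/(1.1912 − 0.8395) = 0.1833/0.3518 = 0.5210
Terminal stock prices: S_u = 160.8, S_d = 113.3
Terminal payoffs (K − S): max(-5.818, 0) = 0, max(41.67, 0) = 41.67
Node 0 (S = 135): V_0 = e^(−0.0225)·[0.5210·0.0000 + 0.4790·41.6733] = 19.5156

$19.52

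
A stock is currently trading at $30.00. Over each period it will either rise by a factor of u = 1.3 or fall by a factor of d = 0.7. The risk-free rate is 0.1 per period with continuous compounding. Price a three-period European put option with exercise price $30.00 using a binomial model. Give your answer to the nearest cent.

$2.22

Risk-neutral probability p = (e^0.1 − 0.7)/(1.3 − 0.7) = 0.4052/0.6000 = 0.6753
Terminal stock prices: S_uuu = 65.91, S_uud = 35.49, S_udd = 19.11, S_ddd = 10.29
Terminal payoffs (K − S): max(-35.91, 0) = 0, max(-5.49, 0) = 0, max(10.89, 0) = 10.89, max(19.71, 0) = 19.71
Node uu (S = 50.7): V_uu = e^(−0.1)·[0.6753·0.0000 + 0.3247·0.0000] = 0.0000
Node ud (S = 27.3): V_ud = e^(−0.1)·[0.6753·0.0000 + 0.3247·10.8900] = 3.1996
Node dd (S = 14.7): V_dd = e^(−0.1)·[0.6753·10.8900 + 0.3247·19.7100] = 12.4451
Node u (S = 39): V_u = e^(−0.1)·[0.6753·0.0000 + 0.3247·3.1996] = 0.9401
Node d (S = 21): V_d = e^(−0.1)·[0.6753·3.1996 + 0.3247·12.4451] = 5.6116
Node 0 (S = 30): V_0 = e^(−0.1)·[0.6753·0.9401 + 0.3247·5.6116] = 2.2232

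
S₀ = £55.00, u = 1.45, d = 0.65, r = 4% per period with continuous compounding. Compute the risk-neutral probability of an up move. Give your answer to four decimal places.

Risk-neutral probability p = (e^0.04 − 0.65)/(1.45 − 0.65) = 0.3908/0.8000 = 0.4885

p = 0.4885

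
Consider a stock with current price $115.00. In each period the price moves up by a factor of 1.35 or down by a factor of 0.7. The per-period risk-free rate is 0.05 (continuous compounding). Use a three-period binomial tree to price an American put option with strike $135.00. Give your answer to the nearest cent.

Risk-neutral probability p = (e^0.05 − 0.7)/(1.35 − 0.7) = 0.3513/0.6500 = 0.5404
Terminal stock prices: S_uuu = 282.9, S_uud = 146.7, S_udd = 76.07, S_ddd = 39.44
Terminal payoffs (K − S): max(-147.9, 0) = 0, max(-11.71, 0) = 0, max(58.93, 0) = 58.93, max(95.56, 0) = 95.56
Node uu (S = 209.6): continuation = e^(−0.05)·[0.5404·0.0000 + 0.4596·0.0000] = 0.0000; exercise value = 0.0000 ≤ continuation, so V_uu = 0.0000
Node ud (S = 108.7): continuation = e^(−0.05)·[0.5404·0.0000 + 0.4596·58.9275] = 25.7613; exercise value = 26.3250 > continuation, so V_ud = 26.3250 (exercise)
Node dd (S = 56.35): continuation = e^(−0.05)·[0.5404·58.9275 + 0.4596·95.5550] = 72.0660; exercise value = 78.6500 > continuation, so V_dd = 78.6500 (exercise)
Node u (S = 155.2): continuation = e^(−0.05)·[0.5404·0.0000 + 0.4596·26.3250] = 11.5085; exercise value = 0.0000 ≤ continuation, so V_u = 11.5085
Node d (S = 80.5): continuation = e^(−0.05)·[0.5404·26.3250 + 0.4596·78.6500] = 47.9160; exercise value = 54.5000 > continuation, so V_d = 54.5000 (exercise)
Node 0 (S = 115): continuation = e^(−0.05)·[0.5404·11.5085 + 0.4596·54.5000] = 29.7418; exercise value = 20.0000 ≤ continuation, so V_0 = 29.7418

$29.74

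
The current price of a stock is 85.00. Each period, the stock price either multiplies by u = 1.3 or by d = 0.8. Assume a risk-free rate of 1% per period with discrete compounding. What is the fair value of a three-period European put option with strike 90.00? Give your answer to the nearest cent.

Risk-neutral probability p = (1 + 0.01 − 0.8)/(1.3 − 0.8) = 0.2100/0.5000 = 0.4200
Terminal stock prices: S_uuu = 186.7, S_uud = 114.9, S_udd = 70.72, S_ddd = 43.52
Terminal payoffs (K − S): max(-96.75, 0) = 0, max(-24.92, 0) = 0, max(19.28, 0) = 19.28, max(46.48, 0) = 46.48
Node uu (S = 143.7): V_uu = 1/1.01·[0.4200·0.0000 + 0.5800·0.0000] = 0.0000
Node ud (S = 88.4): V_ud = 1/1.01·[0.4200·0.0000 + 0.5800·19.2800] = 11.0717
Node dd (S = 54.4): V_dd = 1/1.01·[0.4200·19.2800 + 0.5800·46.4800] = 34.7089
Node u (S = 110.5): V_u = 1/1.01·[0.4200·0.0000 + 0.5800·11.0717] = 6.3580
Node d (S = 68): V_d = 1/1.01·[0.4200·11.0717 + 0.5800·34.7089] = 24.5359
Node 0 (S = 85): V_0 = 1/1.01·[0.4200·6.3580 + 0.5800·24.5359] = 16.7339

16.73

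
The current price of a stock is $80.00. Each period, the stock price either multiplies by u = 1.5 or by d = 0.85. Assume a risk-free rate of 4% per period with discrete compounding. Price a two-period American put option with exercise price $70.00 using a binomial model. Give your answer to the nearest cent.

$5.65

Risk-neutral probability p = (1 + 0.04 − 0.85)/(1.5 − 0.85) = 0.1900/0.6500 = 0.2923
Terminal stock prices: S_uu = 180, S_ud = 102, S_dd = 57.8
Terminal payoffs (K − S): max(-110, 0) = 0, max(-32, 0) = 0, max(12.2, 0) = 12.2
Node u (S = 120): continuation = 1/1.04·[0.2923·0.0000 + 0.7077·0.0000] = 0.0000; exercise value = 0.0000 ≤ continuation, so V_u = 0.0000
Node d (S = 68): continuation = 1/1.04·[0.2923·0.0000 + 0.7077·12.2000] = 8.3018; exercise value = 2.0000 ≤ continuation, so V_d = 8.3018
Node 0 (S = 80): continuation = 1/1.04·[0.2923·0.0000 + 0.7077·8.3018] = 5.6491; exercise value = 0.0000 ≤ continuation, so V_0 = 5.6491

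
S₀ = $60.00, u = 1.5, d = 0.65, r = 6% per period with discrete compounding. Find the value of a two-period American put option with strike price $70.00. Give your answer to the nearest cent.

Risk-neutral probability p = (1 + 0.06 − 0.65)/(1.5 − 0.65) = 0.4100/0.8500 = 0.4824
Terminal stock prices: S_uu = 135, S_ud = 58.5, S_dd = 25.35
Terminal payoffs (K − S): max(-65, 0) = 0, max(11.5, 0) = 11.5, max(44.65, 0) = 44.65
Node u (S = 90): continuation = 1/1.06·[0.4824·0.0000 + 0.5176·11.5000] = 5.6160; exercise value = 0.0000 ≤ continuation, so V_u = 5.6160
Node d (S = 39): continuation = 1/1.06·[0.4824·11.5000 + 0.5176·44.6500] = 27.0377; exercise value = 31.0000 > continuation, so V_d = 31.0000 (exercise)
Node 0 (S = 60): continuation = 1/1.06·[0.4824·5.6160 + 0.5176·31.0000] = 17.6943; exercise value = 10.0000 ≤ continuation, so V_0 = 17.6943

$17.69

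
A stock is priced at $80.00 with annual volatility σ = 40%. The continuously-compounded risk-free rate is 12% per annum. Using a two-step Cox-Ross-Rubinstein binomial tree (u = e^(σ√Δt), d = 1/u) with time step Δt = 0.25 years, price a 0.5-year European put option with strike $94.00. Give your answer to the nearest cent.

$15.13

CRR parameters: u = e^(σ√Δt) = e^(0.4·√0.25) = 1.2214, d = 1/u = 0.8187
Per-period rate: rΔt = 0.12·0.25 = 0.03, so R = e^0.03 = 1.0305
Risk-neutral probability p = (e^0.03 − 0.8187)/(1.2214 − 0.8187) = 0.2117/0.4027 = 0.5258
Terminal stock prices: S_uu = 119.3, S_ud = 80, S_dd = 53.63
Terminal payoffs (K − S): max(-25.35, 0) = 0, max(14, 0) = 14, max(40.37, 0) = 40.37
Node u (S = 97.71): V_u = e^(−0.03)·[0.5258·0.0000 + 0.4742·14.0000] = 6.4426
Node d (S = 65.5): V_d = e^(−0.03)·[0.5258·14.0000 + 0.4742·40.3744] = 25.7234
Node 0 (S = 80): V_0 = e^(−0.03)·[0.5258·6.4426 + 0.4742·25.7234] = 15.1250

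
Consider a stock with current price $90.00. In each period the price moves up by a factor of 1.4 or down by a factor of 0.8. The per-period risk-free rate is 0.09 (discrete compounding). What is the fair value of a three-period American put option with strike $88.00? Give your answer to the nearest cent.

Risk-neutral probability p = (1 + 0.09 − 0.8)/(1.4 − 0.8) = 0.2900/0.6000 = 0.4833
Terminal stock prices: S_uuu = 247, S_uud = 141.1, S_udd = 80.64, S_ddd = 46.08
Terminal payoffs (K − S): max(-159, 0) = 0, max(-53.12, 0) = 0, max(7.36, 0) = 7.36, max(41.92, 0) = 41.92
Node uu (S = 176.4): continuation = 1/1.09·[0.4833·0.0000 + 0.5167·0.0000] = 0.0000; exercise value = 0.0000 ≤ continuation, so V_uu = 0.0000
Node ud (S = 100.8): continuation = 1/1.09·[0.4833·0.0000 + 0.5167·7.3600] = 3.4887; exercise value = 0.0000 ≤ continuation, so V_ud = 3.4887
Node dd (S = 57.6): continuation = 1/1.09·[0.4833·7.3600 + 0.5167·41.9200] = 23.1339; exercise value = 30.4000 > continuation, so V_dd = 30.4000 (exercise)
Node u (S = 126): continuation = 1/1.09·[0.4833·0.0000 + 0.5167·3.4887] = 1.6537; exercise value = 0.0000 ≤ continuation, so V_u = 1.6537
Node d (S = 72): continuation = 1/1.09·[0.4833·3.4887 + 0.5167·30.4000] = 15.9568; exercise value = 16.0000 > continuation, so V_d = 16.0000 (exercise)
Node 0 (S = 90): continuation = 1/1.09·[0.4833·1.6537 + 0.5167·16.0000] = 8.3174; exercise value = 0.0000 ≤ continuation, so V_0 = 8.3174

$8.32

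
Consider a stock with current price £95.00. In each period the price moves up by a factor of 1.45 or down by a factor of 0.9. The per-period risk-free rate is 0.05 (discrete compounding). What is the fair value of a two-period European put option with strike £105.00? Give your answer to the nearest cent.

£13.46

Risk-neutral probability p = (1 + 0.05 − 0.9)/(1.45 − 0.9) = 0.1500/0.5500 = 0.2727
Terminal stock prices: S_uu = 199.7, S_ud = 124, S_dd = 76.95
Terminal payoffs (K − S): max(-94.74, 0) = 0, max(-18.98, 0) = 0, max(28.05, 0) = 28.05
Node u (S = 137.8): V_u = 1/1.05·[0.2727·0.0000 + 0.7273·0.0000] = 0.0000
Node d (S = 85.5): V_d = 1/1.05·[0.2727·0.0000 + 0.7273·28.0500] = 19.4286
Node 0 (S = 95): V_0 = 1/1.05·[0.2727·0.0000 + 0.7273·19.4286] = 13.4570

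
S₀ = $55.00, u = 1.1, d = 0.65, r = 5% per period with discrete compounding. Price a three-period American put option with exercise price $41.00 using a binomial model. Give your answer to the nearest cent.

$0.71

Risk-neutral probability p = (1 + 0.05 − 0.65)/(1.1 − 0.65) = 0.4000/0.4500 = 0.8889
Terminal stock prices: S_uuu = 73.21, S_uud = 43.26, S_udd = 25.56, S_ddd = 15.1
Terminal payoffs (K − S): max(-32.21, 0) = 0, max(-2.258, 0) = 0, max(15.44, 0) = 15.44, max(25.9, 0) = 25.9
Node uu (S = 66.55): continuation = 1/1.05·[0.8889·0.0000 + 0.1111·0.0000] = 0.0000; exercise value = 0.0000 ≤ continuation, so V_uu = 0.0000
Node ud (S = 39.33): continuation = 1/1.05·[0.8889·0.0000 + 0.1111·15.4387] = 1.6337; exercise value = 1.6750 > continuation, so V_ud = 1.6750 (exercise)
Node dd (S = 23.24): continuation = 1/1.05·[0.8889·15.4387 + 0.1111·25.8956] = 15.8101; exercise value = 17.7625 > continuation, so V_dd = 17.7625 (exercise)
Node u (S = 60.5): continuation = 1/1.05·[0.8889·0.0000 + 0.1111·1.6750] = 0.1772; exercise value = 0.0000 ≤ continuation, so V_u = 0.1772
Node d (S = 35.75): continuation = 1/1.05·[0.8889·1.6750 + 0.1111·17.7625] = 3.2976; exercise value = 5.2500 > continuation, so V_d = 5.2500 (exercise)
Node 0 (S = 55): continuation = 1/1.05·[0.8889·0.1772 + 0.1111·5.2500] = 0.7056; exercise value = 0.0000 ≤ continuation, so V_0 = 0.7056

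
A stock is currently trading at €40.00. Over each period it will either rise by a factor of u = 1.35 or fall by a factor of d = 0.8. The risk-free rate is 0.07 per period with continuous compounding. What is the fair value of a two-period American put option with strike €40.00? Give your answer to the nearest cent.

€3.76

Risk-neutral probability p = (e^0.07 − 0.8)/(1.35 − 0.8) = 0.2725/0.5500 = 0.4955
Terminal stock prices: S_uu = 72.9, S_ud = 43.2, S_dd = 25.6
Terminal payoffs (K − S): max(-32.9, 0) = 0, max(-3.2, 0) = 0, max(14.4, 0) = 14.4
Node u (S = 54): continuation = e^(−0.07)·[0.4955·0.0000 + 0.5045·0.0000] = 0.0000; exercise value = 0.0000 ≤ continuation, so V_u = 0.0000
Node d (S = 32): continuation = e^(−0.07)·[0.4955·0.0000 + 0.5045·14.4000] = 6.7741; exercise value = 8.0000 > continuation, so V_d = 8.0000 (exercise)
Node 0 (S = 40): continuation = e^(−0.07)·[0.4955·0.0000 + 0.5045·8.0000] = 3.7634; exercise value = 0.0000 ≤ continuation, so V_0 = 3.7634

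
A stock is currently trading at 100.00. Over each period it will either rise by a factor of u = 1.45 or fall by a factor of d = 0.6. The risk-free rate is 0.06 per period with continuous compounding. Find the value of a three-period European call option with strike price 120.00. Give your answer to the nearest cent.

Risk-neutral probability p = (e^0.06 − 0.6)/(1.45 − 0.6) = 0.4618/0.8500 = 0.5433
Terminal stock prices: S_uuu = 304.9, S_uud = 126.1, S_udd = 52.2, S_ddd = 21.6
Terminal payoffs (S − K): max(184.9, 0) = 184.9, max(6.15, 0) = 6.15, max(-67.8, 0) = 0, max(-98.4, 0) = 0
Node uu (S = 210.2): V_uu = e^(−0.06)·[0.5433·184.8625 + 0.4567·6.1500] = 97.2383
Node ud (S = 87): V_ud = e^(−0.06)·[0.5433·6.1500 + 0.4567·0.0000] = 3.1469
Node dd (S = 36): V_dd = e^(−0.06)·[0.5433·0.0000 + 0.4567·0.0000] = 0.0000
Node u (S = 145): V_u = e^(−0.06)·[0.5433·97.2383 + 0.4567·3.1469] = 51.1098
Node d (S = 60): V_d = e^(−0.06)·[0.5433·3.1469 + 0.4567·0.0000] = 1.6103
Node 0 (S = 100): V_0 = e^(−0.06)·[0.5433·51.1098 + 0.4567·1.6103] = 26.8452

26.85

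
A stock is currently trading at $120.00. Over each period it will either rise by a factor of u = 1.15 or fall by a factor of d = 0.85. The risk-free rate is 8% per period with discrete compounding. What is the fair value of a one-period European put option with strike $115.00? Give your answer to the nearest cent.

$2.81

Risk-neutral probability p = (1 + 0.08 − 0.85)/(1.15 − 0.85) = 0.2300/0.3000 = 0.7667
Terminal stock prices: S_u = 138, S_d = 102
Terminal payoffs (K − S): max(-23, 0) = 0, max(13, 0) = 13
Node 0 (S = 120): V_0 = 1/1.08·[0.7667·0.0000 + 0.2333·13.0000] = 2.8086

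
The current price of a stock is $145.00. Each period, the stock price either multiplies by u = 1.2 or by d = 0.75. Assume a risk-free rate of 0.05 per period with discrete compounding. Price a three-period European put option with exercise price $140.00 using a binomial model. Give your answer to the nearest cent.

Risk-neutral probability p = (1 + 0.05 − 0.75)/(1.2 − 0.75) = 0.3000/0.4500 = 0.6667
Terminal stock prices: S_uuu = 250.6, S_uud = 156.6, S_udd = 97.88, S_ddd = 61.17
Terminal payoffs (K − S): max(-110.6, 0) = 0, max(-16.6, 0) = 0, max(42.12, 0) = 42.12, max(78.83, 0) = 78.83
Node uu (S = 208.8): V_uu = 1/1.05·[0.6667·0.0000 + 0.3333·0.0000] = 0.0000
Node ud (S = 130.5): V_ud = 1/1.05·[0.6667·0.0000 + 0.3333·42.1250] = 13.3730
Node dd (S = 81.56): V_dd = 1/1.05·[0.6667·42.1250 + 0.3333·78.8281] = 51.7708
Node u (S = 174): V_u = 1/1.05·[0.6667·0.0000 + 0.3333·13.3730] = 4.2454
Node d (S = 108.8): V_d = 1/1.05·[0.6667·13.3730 + 0.3333·51.7708] = 24.9260
Node 0 (S = 145): V_0 = 1/1.05·[0.6667·4.2454 + 0.3333·24.9260] = 10.6085

$10.61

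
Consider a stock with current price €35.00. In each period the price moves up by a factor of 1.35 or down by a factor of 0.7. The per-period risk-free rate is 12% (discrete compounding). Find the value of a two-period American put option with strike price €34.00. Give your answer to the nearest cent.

Risk-neutral probability p = (1 + 0.12 − 0.7)/(1.35 − 0.7) = 0.4200/0.6500 = 0.6462
Terminal stock prices: S_uu = 63.79, S_ud = 33.07, S_dd = 17.15
Terminal payoffs (K − S): max(-29.79, 0) = 0, max(0.925, 0) = 0.925, max(16.85, 0) = 16.85
Node u (S = 47.25): continuation = 1/1.12·[0.6462·0.0000 + 0.3538·0.9250] = 0.2922; exercise value = 0.0000 ≤ continuation, so V_u = 0.2922
Node d (S = 24.5): continuation = 1/1.12·[0.6462·0.9250 + 0.3538·16.8500] = 5.8571; exercise value = 9.5000 > continuation, so V_d = 9.5000 (exercise)
Node 0 (S = 35): continuation = 1/1.12·[0.6462·0.2922 + 0.3538·9.5000] = 3.1700; exercise value = 0.0000 ≤ continuation, so V_0 = 3.1700

€3.17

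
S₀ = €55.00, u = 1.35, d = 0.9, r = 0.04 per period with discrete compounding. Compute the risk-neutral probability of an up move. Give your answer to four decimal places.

p = 0.3111

Risk-neutral probability p = (1 + 0.04 − 0.9)/(1.35 − 0.9) = 0.1400/0.4500 = 0.3111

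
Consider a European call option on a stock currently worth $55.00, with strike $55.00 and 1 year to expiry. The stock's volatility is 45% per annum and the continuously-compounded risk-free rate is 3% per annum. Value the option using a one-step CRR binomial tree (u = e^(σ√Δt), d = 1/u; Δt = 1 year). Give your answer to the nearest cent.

$12.80

CRR parameters: u = e^(σ√Δt) = e^(0.45·√1) = 1.5683, d = 1/u = 0.6376
Per-period rate: rΔt = 0.03·1 = 0.03, so R = e^0.03 = 1.0305
Risk-neutral probability p = (e^0.03 − 0.6376)/(1.5683 − 0.6376) = 0.3928/0.9307 = 0.4221
Terminal stock prices: S_u = 86.26, S_d = 35.07
Terminal payoffs (S − K): max(31.26, 0) = 31.26, max(-19.93, 0) = 0
Node 0 (S = 55): V_0 = e^(−0.03)·[0.4221·31.2572 + 0.5779·0.0000] = 12.8032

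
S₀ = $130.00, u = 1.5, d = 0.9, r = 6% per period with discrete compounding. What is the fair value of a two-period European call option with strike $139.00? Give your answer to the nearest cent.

Risk-neutral probability p = (1 + 0.06 − 0.9)/(1.5 − 0.9) = 0.1600/0.6000 = 0.2667
Terminal stock prices: S_uu = 292.5, S_ud = 175.5, S_dd = 105.3
Terminal payoffs (S − K): max(153.5, 0) = 153.5, max(36.5, 0) = 36.5, max(-33.7, 0) = 0
Node u (S = 195): V_u = 1/1.06·[0.2667·153.5000 + 0.7333·36.5000] = 63.8679
Node d (S = 117): V_d = 1/1.06·[0.2667·36.5000 + 0.7333·0.0000] = 9.1824
Node 0 (S = 130): V_0 = 1/1.06·[0.2667·63.8679 + 0.7333·9.1824] = 22.4200

$22.42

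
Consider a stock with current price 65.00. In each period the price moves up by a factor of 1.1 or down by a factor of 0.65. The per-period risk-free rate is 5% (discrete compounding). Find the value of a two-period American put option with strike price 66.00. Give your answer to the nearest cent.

4.26

Risk-neutral probability p = (1 + 0.05 − 0.65)/(1.1 − 0.65) = 0.4000/0.4500 = 0.8889
Terminal stock prices: S_uu = 78.65, S_ud = 46.48, S_dd = 27.46
Terminal payoffs (K − S): max(-12.65, 0) = 0, max(19.52, 0) = 19.52, max(38.54, 0) = 38.54
Node u (S = 71.5): continuation = 1/1.05·[0.8889·0.0000 + 0.1111·19.5250] = 2.0661; exercise value = 0.0000 ≤ continuation, so V_u = 2.0661
Node d (S = 42.25): continuation = 1/1.05·[0.8889·19.5250 + 0.1111·38.5375] = 20.6071; exercise value = 23.7500 > continuation, so V_d = 23.7500 (exercise)
Node 0 (S = 65): continuation = 1/1.05·[0.8889·2.0661 + 0.1111·23.7500] = 4.2623; exercise value = 1.0000 ≤ continuation, so V_0 = 4.2623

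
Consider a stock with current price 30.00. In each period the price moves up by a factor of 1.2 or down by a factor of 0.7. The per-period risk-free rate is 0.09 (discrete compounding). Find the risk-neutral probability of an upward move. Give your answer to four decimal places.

p = 0.7800

Risk-neutral probability p = (1 + 0.09 − 0.7)/(1.2 − 0.7) = 0.3900/0.5000 = 0.7800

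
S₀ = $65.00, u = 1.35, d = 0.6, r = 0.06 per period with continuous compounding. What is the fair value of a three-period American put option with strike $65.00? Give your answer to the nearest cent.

Risk-neutral probability p = (e^0.06 − 0.6)/(1.35 − 0.6) = 0.4618/0.7500 = 0.6158
Terminal stock prices: S_uuu = 159.9, S_uud = 71.08, S_udd = 31.59, S_ddd = 14.04
Terminal payoffs (K − S): max(-94.92, 0) = 0, max(-6.078, 0) = 0, max(33.41, 0) = 33.41, max(50.96, 0) = 50.96
Node uu (S = 118.5): continuation = e^(−0.06)·[0.6158·0.0000 + 0.3842·0.0000] = 0.0000; exercise value = 0.0000 ≤ continuation, so V_uu = 0.0000
Node ud (S = 52.65): continuation = e^(−0.06)·[0.6158·0.0000 + 0.3842·33.4100] = 12.0892; exercise value = 12.3500 > continuation, so V_ud = 12.3500 (exercise)
Node dd (S = 23.4): continuation = e^(−0.06)·[0.6158·33.4100 + 0.3842·50.9600] = 37.8147; exercise value = 41.6000 > continuation, so V_dd = 41.6000 (exercise)
Node u (S = 87.75): continuation = e^(−0.06)·[0.6158·0.0000 + 0.3842·12.3500] = 4.4688; exercise value = 0.0000 ≤ continuation, so V_u = 4.4688
Node d (S = 39): continuation = e^(−0.06)·[0.6158·12.3500 + 0.3842·41.6000] = 22.2147; exercise value = 26.0000 > continuation, so V_d = 26.0000 (exercise)
Node 0 (S = 65): continuation = e^(−0.06)·[0.6158·4.4688 + 0.3842·26.0000] = 11.9994; exercise value = 0.0000 ≤ continuation, so V_0 = 11.9994

$12.00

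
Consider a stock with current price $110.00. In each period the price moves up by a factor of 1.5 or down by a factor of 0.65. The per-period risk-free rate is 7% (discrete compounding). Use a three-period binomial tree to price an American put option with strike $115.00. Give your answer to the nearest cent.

$25.24

Risk-neutral probability p = (1 + 0.07 − 0.65)/(1.5 − 0.65) = 0.4200/0.8500 = 0.4941
Terminal stock prices: S_uuu = 371.2, S_uud = 160.9, S_udd = 69.71, S_ddd = 30.21
Terminal payoffs (K − S): max(-256.2, 0) = 0, max(-45.88, 0) = 0, max(45.29, 0) = 45.29, max(84.79, 0) = 84.79
Node uu (S = 247.5): continuation = 1/1.07·[0.4941·0.0000 + 0.5059·0.0000] = 0.0000; exercise value = 0.0000 ≤ continuation, so V_uu = 0.0000
Node ud (S = 107.2): continuation = 1/1.07·[0.4941·0.0000 + 0.5059·45.2875] = 21.4114; exercise value = 7.7500 ≤ continuation, so V_ud = 21.4114
Node dd (S = 46.48): continuation = 1/1.07·[0.4941·45.2875 + 0.5059·84.7912] = 61.0016; exercise value = 68.5250 > continuation, so V_dd = 68.5250 (exercise)
Node u (S = 165): continuation = 1/1.07·[0.4941·0.0000 + 0.5059·21.4114] = 10.1230; exercise value = 0.0000 ≤ continuation, so V_u = 10.1230
Node d (S = 71.5): continuation = 1/1.07·[0.4941·21.4114 + 0.5059·68.5250] = 42.2853; exercise value = 43.5000 > continuation, so V_d = 43.5000 (exercise)
Node 0 (S = 110): continuation = 1/1.07·[0.4941·10.1230 + 0.5059·43.5000] = 25.2410; exercise value = 5.0000 ≤ continuation, so V_0 = 25.2410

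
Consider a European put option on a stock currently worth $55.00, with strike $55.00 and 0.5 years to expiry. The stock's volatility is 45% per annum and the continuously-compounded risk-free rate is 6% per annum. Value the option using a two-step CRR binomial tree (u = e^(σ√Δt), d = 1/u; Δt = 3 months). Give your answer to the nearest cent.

$5.28

CRR parameters: u = e^(σ√Δt) = e^(0.45·√0.25) = 1.2523, d = 1/u = 0.7985
Per-period rate: rΔt = 0.06·0.25 = 0.015, so R = e^0.015 = 1.0151
Risk-neutral probability p = (e^0.015 − 0.7985)/(1.2523 − 0.7985) = 0.2166/0.4538 = 0.4773
Terminal stock prices: S_uu = 86.26, S_ud = 55, S_dd = 35.07
Terminal payoffs (K − S): max(-31.26, 0) = 0, max(0, 0) = 0, max(19.93, 0) = 19.93
Node u (S = 68.88): V_u = e^(−0.015)·[0.4773·0.0000 + 0.5227·0.0000] = 0.0000
Node d (S = 43.92): V_d = e^(−0.015)·[0.4773·0.0000 + 0.5227·19.9305] = 10.2628
Node 0 (S = 55): V_0 = e^(−0.015)·[0.4773·0.0000 + 0.5227·10.2628] = 5.2846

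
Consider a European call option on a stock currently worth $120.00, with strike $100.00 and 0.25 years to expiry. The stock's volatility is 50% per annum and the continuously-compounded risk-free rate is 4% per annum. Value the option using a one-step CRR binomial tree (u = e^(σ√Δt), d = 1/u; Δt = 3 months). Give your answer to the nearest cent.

$24.51

CRR parameters: u = e^(σ√Δt) = e^(0.5·√0.25) = 1.2840, d = 1/u = 0.7788
Per-period rate: rΔt = 0.04·0.25 = 0.01, so R = e^0.01 = 1.0101
Risk-neutral probability p = (e^0.01 − 0.7788)/(1.2840 − 0.7788) = 0.2312/0.5052 = 0.4577
Terminal stock prices: S_u = 154.1, S_d = 93.46
Terminal payoffs (S − K): max(54.08, 0) = 54.08, max(-6.544, 0) = 0
Node 0 (S = 120): V_0 = e^(−0.01)·[0.4577·54.0831 + 0.5423·0.0000] = 24.5084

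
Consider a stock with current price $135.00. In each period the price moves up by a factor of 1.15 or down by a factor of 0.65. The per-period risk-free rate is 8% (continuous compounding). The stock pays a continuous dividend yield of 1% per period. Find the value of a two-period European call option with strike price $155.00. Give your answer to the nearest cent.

$14.32

Per-period risk-free factor R = e^0.08 = 1.0833; dividend-adjusted growth = e^(0.08−0.01) = 1.0725.
Risk-neutral probability p = (1.0725 − 0.65)/(1.15 − 0.65) = 0.4225/0.5000 = 0.8450
Terminal stock prices: S_uu = 178.5, S_ud = 100.9, S_dd = 57.04
Terminal payoffs (S − K): max(23.54, 0) = 23.54, max(-54.09, 0) = 0, max(-97.96, 0) = 0
Node u (S = 155.2): V_u = e^(−0.08)·[0.8450·23.5375 + 0.1550·0.0000] = 18.3604
Node d (S = 87.75): V_d = e^(−0.08)·[0.8450·0.0000 + 0.1550·0.0000] = 0.0000
Node 0 (S = 135): V_0 = e^(−0.08)·[0.8450·18.3604 + 0.1550·0.0000] = 14.3220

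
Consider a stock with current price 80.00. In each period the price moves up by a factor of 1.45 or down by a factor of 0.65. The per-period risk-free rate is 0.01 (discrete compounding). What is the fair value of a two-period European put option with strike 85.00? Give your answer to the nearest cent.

Risk-neutral probability p = (1 + 0.01 − 0.65)/(1.45 − 0.65) = 0.3600/0.8000 = 0.4500
Terminal stock prices: S_uu = 168.2, S_ud = 75.4, S_dd = 33.8
Terminal payoffs (K − S): max(-83.2, 0) = 0, max(9.6, 0) = 9.6, max(51.2, 0) = 51.2
Node u (S = 116): V_u = 1/1.01·[0.4500·0.0000 + 0.5500·9.6000] = 5.2277
Node d (S = 52): V_d = 1/1.01·[0.4500·9.6000 + 0.5500·51.2000] = 32.1584
Node 0 (S = 80): V_0 = 1/1.01·[0.4500·5.2277 + 0.5500·32.1584] = 19.8412

19.84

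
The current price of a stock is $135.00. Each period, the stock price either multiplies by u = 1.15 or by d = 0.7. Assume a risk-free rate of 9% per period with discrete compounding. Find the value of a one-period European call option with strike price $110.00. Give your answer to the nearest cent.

Risk-neutral probability p = (1 + 0.09 − 0.7)/(1.15 − 0.7) = 0.3900/0.4500 = 0.8667
Terminal stock prices: S_u = 155.2, S_d = 94.5
Terminal payoffs (S − K): max(45.25, 0) = 45.25, max(-15.5, 0) = 0
Node 0 (S = 135): V_0 = 1/1.09·[0.8667·45.2500 + 0.1333·0.0000] = 35.9786

$35.98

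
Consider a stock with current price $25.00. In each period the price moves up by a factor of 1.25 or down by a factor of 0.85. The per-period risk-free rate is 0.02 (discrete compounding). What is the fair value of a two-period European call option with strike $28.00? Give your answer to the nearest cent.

$1.92

Risk-neutral probability p = (1 + 0.02 − 0.85)/(1.25 − 0.85) = 0.1700/0.4000 = 0.4250
Terminal stock prices: S_uu = 39.06, S_ud = 26.56, S_dd = 18.06
Terminal payoffs (S − K): max(11.06, 0) = 11.06, max(-1.438, 0) = 0, max(-9.938, 0) = 0
Node u (S = 31.25): V_u = 1/1.02·[0.4250·11.0625 + 0.5750·0.0000] = 4.6094
Node d (S = 21.25): V_d = 1/1.02·[0.4250·0.0000 + 0.5750·0.0000] = 0.0000
Node 0 (S = 25): V_0 = 1/1.02·[0.4250·4.6094 + 0.5750·0.0000] = 1.9206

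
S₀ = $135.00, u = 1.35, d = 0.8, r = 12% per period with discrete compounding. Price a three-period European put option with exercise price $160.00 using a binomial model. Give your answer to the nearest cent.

Risk-neutral probability p = (1 + 0.12 − 0.8)/(1.35 − 0.8) = 0.3200/0.5500 = 0.5818
Terminal stock prices: S_uuu = 332.2, S_uud = 196.8, S_udd = 116.6, S_ddd = 69.12
Terminal payoffs (K − S): max(-172.2, 0) = 0, max(-36.83, 0) = 0, max(43.36, 0) = 43.36, max(90.88, 0) = 90.88
Node uu (S = 246): V_uu = 1/1.12·[0.5818·0.0000 + 0.4182·0.0000] = 0.0000
Node ud (S = 145.8): V_ud = 1/1.12·[0.5818·0.0000 + 0.4182·43.3600] = 16.1896
Node dd (S = 86.4): V_dd = 1/1.12·[0.5818·43.3600 + 0.4182·90.8800] = 56.4571
Node u (S = 182.2): V_u = 1/1.12·[0.5818·0.0000 + 0.4182·16.1896] = 6.0448
Node d (S = 108): V_d = 1/1.12·[0.5818·16.1896 + 0.4182·56.4571] = 29.4900
Node 0 (S = 135): V_0 = 1/1.12·[0.5818·6.0448 + 0.4182·29.4900] = 14.1510

$14.15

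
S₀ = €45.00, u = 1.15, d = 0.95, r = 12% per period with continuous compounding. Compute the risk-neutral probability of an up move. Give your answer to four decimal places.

p = 0.8875

Risk-neutral probability p = (e^0.12 − 0.95)/(1.15 − 0.95) = 0.1775/0.2000 = 0.8875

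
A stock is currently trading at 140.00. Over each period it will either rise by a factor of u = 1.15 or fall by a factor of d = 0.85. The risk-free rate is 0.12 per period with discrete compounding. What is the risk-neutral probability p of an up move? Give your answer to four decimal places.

p = 0.9000

Risk-neutral probability p = (1 + 0.12 − 0.85)/(1.15 − 0.85) = 0.2700/0.3000 = 0.9000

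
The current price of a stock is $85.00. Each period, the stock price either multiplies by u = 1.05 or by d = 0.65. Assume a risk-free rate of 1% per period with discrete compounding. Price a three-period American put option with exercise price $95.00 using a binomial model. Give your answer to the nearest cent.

Risk-neutral probability p = (1 + 0.01 − 0.65)/(1.05 − 0.65) = 0.3600/0.4000 = 0.9000
Terminal stock prices: S_uuu = 98.4, S_uud = 60.91, S_udd = 37.71, S_ddd = 23.34
Terminal payoffs (K − S): max(-3.398, 0) = 0, max(34.09, 0) = 34.09, max(57.29, 0) = 57.29, max(71.66, 0) = 71.66
Node uu (S = 93.71): continuation = 1/1.01·[0.9000·0.0000 + 0.1000·34.0869] = 3.3749; exercise value = 1.2875 ≤ continuation, so V_uu = 3.3749
Node ud (S = 58.01): continuation = 1/1.01·[0.9000·34.0869 + 0.1000·57.2919] = 36.0469; exercise value = 36.9875 > continuation, so V_ud = 36.9875 (exercise)
Node dd (S = 35.91): continuation = 1/1.01·[0.9000·57.2919 + 0.1000·71.6569] = 58.1469; exercise value = 59.0875 > continuation, so V_dd = 59.0875 (exercise)
Node u (S = 89.25): continuation = 1/1.01·[0.9000·3.3749 + 0.1000·36.9875] = 6.6695; exercise value = 5.7500 ≤ continuation, so V_u = 6.6695
Node d (S = 55.25): continuation = 1/1.01·[0.9000·36.9875 + 0.1000·59.0875] = 38.8094; exercise value = 39.7500 > continuation, so V_d = 39.7500 (exercise)
Node 0 (S = 85): continuation = 1/1.01·[0.9000·6.6695 + 0.1000·39.7500] = 9.8788; exercise value = 10.0000 > continuation, so V_0 = 10.0000 (exercise)

$10.00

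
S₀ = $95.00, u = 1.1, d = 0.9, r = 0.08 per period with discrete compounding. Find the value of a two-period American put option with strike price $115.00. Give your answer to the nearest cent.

Risk-neutral probability p = (1 + 0.08 − 0.9)/(1.1 − 0.9) = 0.1800/0.2000 = 0.9000
Terminal stock prices: S_uu = 115, S_ud = 94.05, S_dd = 76.95
Terminal payoffs (K − S): max(0.05, 0) = 0.05, max(20.95, 0) = 20.95, max(38.05, 0) = 38.05
Node u (S = 104.5): continuation = 1/1.08·[0.9000·0.0500 + 0.1000·20.9500] = 1.9815; exercise value = 10.5000 > continuation, so V_u = 10.5000 (exercise)
Node d (S = 85.5): continuation = 1/1.08·[0.9000·20.9500 + 0.1000·38.0500] = 20.9815; exercise value = 29.5000 > continuation, so V_d = 29.5000 (exercise)
Node 0 (S = 95): continuation = 1/1.08·[0.9000·10.5000 + 0.1000·29.5000] = 11.4815; exercise value = 20.0000 > continuation, so V_0 = 20.0000 (exercise)

$20.00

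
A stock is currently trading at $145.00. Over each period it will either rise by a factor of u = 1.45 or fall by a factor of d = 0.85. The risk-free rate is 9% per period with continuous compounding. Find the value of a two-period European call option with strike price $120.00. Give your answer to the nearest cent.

$49.24

Risk-neutral probability p = (e^0.09 − 0.85)/(1.45 − 0.85) = 0.2442/0.6000 = 0.4070
Terminal stock prices: S_uu = 304.9, S_ud = 178.7, S_dd = 104.8
Terminal payoffs (S − K): max(184.9, 0) = 184.9, max(58.71, 0) = 58.71, max(-15.24, 0) = 0
Node u (S = 210.2): V_u = e^(−0.09)·[0.4070·184.8625 + 0.5930·58.7125] = 100.5783
Node d (S = 123.2): V_d = e^(−0.09)·[0.4070·58.7125 + 0.5930·0.0000] = 21.8370
Node 0 (S = 145): V_0 = e^(−0.09)·[0.4070·100.5783 + 0.5930·21.8370] = 49.2438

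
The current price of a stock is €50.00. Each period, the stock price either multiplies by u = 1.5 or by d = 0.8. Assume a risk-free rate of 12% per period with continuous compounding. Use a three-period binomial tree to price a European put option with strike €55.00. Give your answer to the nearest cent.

€5.03

Risk-neutral probability p = (e^0.12 − 0.8)/(1.5 − 0.8) = 0.3275/0.7000 = 0.4679
Terminal stock prices: S_uuu = 168.8, S_uud = 90, S_udd = 48, S_ddd = 25.6
Terminal payoffs (K − S): max(-113.8, 0) = 0, max(-35, 0) = 0, max(7, 0) = 7, max(29.4, 0) = 29.4
Node uu (S = 112.5): V_uu = e^(−0.12)·[0.4679·0.0000 + 0.5321·0.0000] = 0.0000
Node ud (S = 60): V_ud = e^(−0.12)·[0.4679·0.0000 + 0.5321·7.0000] = 3.3038
Node dd (S = 32): V_dd = e^(−0.12)·[0.4679·7.0000 + 0.5321·29.4000] = 16.7806
Node u (S = 75): V_u = e^(−0.12)·[0.4679·0.0000 + 0.5321·3.3038] = 1.5593
Node d (S = 40): V_d = e^(−0.12)·[0.4679·3.3038 + 0.5321·16.7806] = 9.2909
Node 0 (S = 50): V_0 = e^(−0.12)·[0.4679·1.5593 + 0.5321·9.2909] = 5.0321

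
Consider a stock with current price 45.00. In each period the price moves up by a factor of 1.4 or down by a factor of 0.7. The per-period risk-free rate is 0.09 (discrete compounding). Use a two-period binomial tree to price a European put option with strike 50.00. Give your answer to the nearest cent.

Risk-neutral probability p = (1 + 0.09 − 0.7)/(1.4 − 0.7) = 0.3900/0.7000 = 0.5571
Terminal stock prices: S_uu = 88.2, S_ud = 44.1, S_dd = 22.05
Terminal payoffs (K − S): max(-38.2, 0) = 0, max(5.9, 0) = 5.9, max(27.95, 0) = 27.95
Node u (S = 63): V_u = 1/1.09·[0.5571·0.0000 + 0.4429·5.9000] = 2.3971
Node d (S = 31.5): V_d = 1/1.09·[0.5571·5.9000 + 0.4429·27.9500] = 14.3716
Node 0 (S = 45): V_0 = 1/1.09·[0.5571·2.3971 + 0.4429·14.3716] = 7.0643

7.06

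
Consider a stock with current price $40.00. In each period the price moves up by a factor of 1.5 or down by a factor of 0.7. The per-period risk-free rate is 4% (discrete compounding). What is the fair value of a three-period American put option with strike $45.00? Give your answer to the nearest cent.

$11.66

Risk-neutral probability p = (1 + 0.04 − 0.7)/(1.5 − 0.7) = 0.3400/0.8000 = 0.4250
Terminal stock prices: S_uuu = 135, S_uud = 63, S_udd = 29.4, S_ddd = 13.72
Terminal payoffs (K − S): max(-90, 0) = 0, max(-18, 0) = 0, max(15.6, 0) = 15.6, max(31.28, 0) = 31.28
Node uu (S = 90): continuation = 1/1.04·[0.4250·0.0000 + 0.5750·0.0000] = 0.0000; exercise value = 0.0000 ≤ continuation, so V_uu = 0.0000
Node ud (S = 42): continuation = 1/1.04·[0.4250·0.0000 + 0.5750·15.6000] = 8.6250; exercise value = 3.0000 ≤ continuation, so V_ud = 8.6250
Node dd (S = 19.6): continuation = 1/1.04·[0.4250·15.6000 + 0.5750·31.2800] = 23.6692; exercise value = 25.4000 > continuation, so V_dd = 25.4000 (exercise)
Node u (S = 60): continuation = 1/1.04·[0.4250·0.0000 + 0.5750·8.6250] = 4.7686; exercise value = 0.0000 ≤ continuation, so V_u = 4.7686
Node d (S = 28): continuation = 1/1.04·[0.4250·8.6250 + 0.5750·25.4000] = 17.5679; exercise value = 17.0000 ≤ continuation, so V_d = 17.5679
Node 0 (S = 40): continuation = 1/1.04·[0.4250·4.7686 + 0.5750·17.5679] = 11.6617; exercise value = 5.0000 ≤ continuation, so V_0 = 11.6617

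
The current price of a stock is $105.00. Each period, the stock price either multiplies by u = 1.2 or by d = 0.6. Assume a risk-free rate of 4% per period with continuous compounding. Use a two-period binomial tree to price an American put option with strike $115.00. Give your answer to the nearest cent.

Risk-neutral probability p = (e^0.04 − 0.6)/(1.2 − 0.6) = 0.4408/0.6000 = 0.7347
Terminal stock prices: S_uu = 151.2, S_ud = 75.6, S_dd = 37.8
Terminal payoffs (K − S): max(-36.2, 0) = 0, max(39.4, 0) = 39.4, max(77.2, 0) = 77.2
Node u (S = 126): continuation = e^(−0.04)·[0.7347·0.0000 + 0.2653·39.4000] = 10.0435; exercise value = 0.0000 ≤ continuation, so V_u = 10.0435
Node d (S = 63): continuation = e^(−0.04)·[0.7347·39.4000 + 0.2653·77.2000] = 47.4908; exercise value = 52.0000 > continuation, so V_d = 52.0000 (exercise)
Node 0 (S = 105): continuation = e^(−0.04)·[0.7347·10.0435 + 0.2653·52.0000] = 20.3449; exercise value = 10.0000 ≤ continuation, so V_0 = 20.3449

$20.34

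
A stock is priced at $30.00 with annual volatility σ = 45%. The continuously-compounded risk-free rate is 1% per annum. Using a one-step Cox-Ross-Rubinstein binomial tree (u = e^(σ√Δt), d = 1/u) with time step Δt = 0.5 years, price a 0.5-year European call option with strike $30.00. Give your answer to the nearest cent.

CRR parameters: u = e^(σ√Δt) = e^(0.45·√0.5) = 1.3746, d = 1/u = 0.7275
Per-period rate: rΔt = 0.01·0.5 = 0.005, so R = e^0.005 = 1.0050
Risk-neutral probability p = (e^0.005 − 0.7275)/(1.3746 − 0.7275) = 0.2776/0.6472 = 0.4289
Terminal stock prices: S_u = 41.24, S_d = 21.82
Terminal payoffs (S − K): max(11.24, 0) = 11.24, max(-8.176, 0) = 0
Node 0 (S = 30): V_0 = e^(−0.005)·[0.4289·11.2395 + 0.5711·0.0000] = 4.7961

$4.80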